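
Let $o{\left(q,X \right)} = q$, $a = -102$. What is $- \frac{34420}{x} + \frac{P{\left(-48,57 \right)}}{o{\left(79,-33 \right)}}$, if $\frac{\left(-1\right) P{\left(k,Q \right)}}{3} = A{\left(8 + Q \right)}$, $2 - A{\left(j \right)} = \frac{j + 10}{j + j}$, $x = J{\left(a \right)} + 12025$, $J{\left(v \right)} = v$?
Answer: $- \frac{72022133}{24489842} \approx -2.9409$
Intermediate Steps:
$x = 11923$ ($x = -102 + 12025 = 11923$)
$A{\left(j \right)} = 2 - \frac{10 + j}{2 j}$ ($A{\left(j \right)} = 2 - \frac{j + 10}{j + j} = 2 - \frac{10 + j}{2 j}$)
$P{\left(k,Q \right)} = - \frac{9}{2} + \frac{15}{8 + Q}$ ($P{\left(k,Q \right)} = - 3 \left(\frac{3}{2} - \frac{5}{8 + Q}\right) = - \frac{9}{2} + \frac{15}{8 + Q}$)
$- \frac{34420}{x} + \frac{P{\left(-48,57 \right)}}{o{\left(79,-33 \right)}} = - \frac{34420}{11923} + \frac{\frac{3}{2} \frac{1}{8 + 57} \left(-14 - 171\right)}{79} = \left(-34420\right) \frac{1}{11923} + \frac{3 \left(-14 - 171\right)}{2 \cdot 65} \cdot \frac{1}{79} = - \frac{34420}{11923} + \frac{3}{2} \cdot \frac{1}{65} \left(-185\right) \frac{1}{79} = - \frac{34420}{11923} - \frac{111}{2054} = - \frac{72022133}{24489842}$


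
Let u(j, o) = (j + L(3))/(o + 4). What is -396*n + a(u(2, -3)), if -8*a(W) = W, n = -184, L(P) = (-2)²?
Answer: 291453/4 ≈ 72863.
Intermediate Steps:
L(P) = 4
u(j, o) = (4 + j)/(4 + o) (u(j, o) = (j + 4)/(o + 4) = (4 + j)/(4 + o))
a(W) = -W/8
-396*n + a(u(2, -3)) = -396*(-184) - (4 + 2)/(8*(4 - 3)) = 72864 - 6/(8*1) = 72864 - 6/8 = 72864 - ⅛*6 = 72864 - ¾ = 291453/4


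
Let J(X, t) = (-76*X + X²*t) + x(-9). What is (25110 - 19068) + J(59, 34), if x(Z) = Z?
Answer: 119903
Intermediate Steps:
J(X, t) = -9 - 76*X + t*X² (J(X, t) = (-76*X + X²*t) - 9 = (-76*X + t*X²) - 9 = -9 - 76*X + t*X²)
(25110 - 19068) + J(59, 34) = (25110 - 19068) + (-9 - 76*59 + 34*59²) = 6042 + (-9 - 4484 + 34*3481) = 6042 + (-9 - 4484 + 118354) = 6042 + 113861 = 119903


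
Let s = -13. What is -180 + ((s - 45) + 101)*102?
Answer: 4206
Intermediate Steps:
-180 + ((s - 45) + 101)*102 = -180 + ((-13 - 45) + 101)*102 = -180 + (-58 + 101)*102 = -180 + 43*102 = -180 + 4386 = 4206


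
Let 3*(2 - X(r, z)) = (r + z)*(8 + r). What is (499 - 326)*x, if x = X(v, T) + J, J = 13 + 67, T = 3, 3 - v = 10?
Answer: 43250/3 ≈ 14417.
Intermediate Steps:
v = -7 (v = 3 - 1*10 = 3 - 10 = -7)
X(r, z) = 2 - (8 + r)*(r + z)/3 (X(r, z) = 2 - (r + z)*(8 + r)/3 = 2 - (8 + r)*(r + z)/3)
J = 80
x = 250/3 (x = (2 - 8/3*(-7) - 8/3*3 - ⅓*(-7)² - ⅓*(-7)*3) + 80 = (2 + 56/3 - 8 - ⅓*49 + 7) + 80 = (2 + 56/3 - 8 - 49/3 + 7) + 80 = 10/3 + 80 = 250/3 ≈ 83.333)
(499 - 326)*x = (499 - 326)*(250/3) = 173*(250/3) = 43250/3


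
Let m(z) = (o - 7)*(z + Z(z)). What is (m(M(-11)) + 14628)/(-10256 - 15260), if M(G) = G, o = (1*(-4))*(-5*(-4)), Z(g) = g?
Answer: -8271/12758 ≈ -0.64830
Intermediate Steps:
o = -80 (o = -4*20 = -80)
m(z) = -174*z (m(z) = (-80 - 7)*(z + z) = -174*z)
(m(M(-11)) + 14628)/(-10256 - 15260) = (-174*(-11) + 14628)/(-10256 - 15260) = (1914 + 14628)/(-25516) = 16542*(-1/25516) = -8271/12758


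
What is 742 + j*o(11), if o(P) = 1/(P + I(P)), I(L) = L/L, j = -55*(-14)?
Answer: 4837/6 ≈ 806.17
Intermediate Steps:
j = 770
I(L) = 1
o(P) = 1/(1 + P) (o(P) = 1/(P + 1) = 1/(1 + P))
742 + j*o(11) = 742 + 770/(1 + 11) = 742 + 770/12 = 742 + 770*(1/12) = 742 + 385/6 = 4837/6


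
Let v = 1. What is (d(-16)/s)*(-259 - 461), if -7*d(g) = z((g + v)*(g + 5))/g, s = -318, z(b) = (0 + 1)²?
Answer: 15/742 ≈ 0.020216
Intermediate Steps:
z(b) = 1 (z(b) = 1² = 1)
d(g) = -1/(7*g)
(d(-16)/s)*(-259 - 461) = (-⅐/(-16)/(-318))*(-259 - 461) = (-⅐*(-1/16)*(-1/318))*(-720) = ((1/112)*(-1/318))*(-720) = -1/35616*(-720) = 15/742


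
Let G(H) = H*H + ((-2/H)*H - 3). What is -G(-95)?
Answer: -9020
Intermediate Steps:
G(H) = -5 + H² (G(H) = H² + (-2 - 3) = H² - 5 = -5 + H²)
-G(-95) = -(-5 + (-95)²) = -(-5 + 9025) = -1*9020 = -9020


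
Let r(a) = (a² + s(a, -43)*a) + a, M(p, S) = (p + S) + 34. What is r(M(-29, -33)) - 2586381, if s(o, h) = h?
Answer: -2584421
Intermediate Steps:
M(p, S) = 34 + S + p (M(p, S) = (S + p) + 34 = 34 + S + p)
r(a) = a² - 42*a (r(a) = (a² - 43*a) + a = a² - 42*a)
r(M(-29, -33)) - 2586381 = (34 - 33 - 29)*(-42 + (34 - 33 - 29)) - 2586381 = -28*(-42 - 28) - 2586381 = -28*(-70) - 2586381 = 1960 - 2586381 = -2584421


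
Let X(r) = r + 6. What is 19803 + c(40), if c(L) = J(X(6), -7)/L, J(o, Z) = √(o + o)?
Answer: 19803 + √6/20 ≈ 19803.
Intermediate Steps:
X(r) = 6 + r
J(o, Z) = √2*√o (J(o, Z) = √(2*o) = √2*√o)
c(L) = 2*√6/L (c(L) = (√2*√(6 + 6))/L = (√2*√12)/L = (√2*(2*√3))/L = (2*√6)/L = 2*√6/L)
19803 + c(40) = 19803 + 2*√6/40 = 19803 + 2*√6*(1/40) = 19803 + √6/20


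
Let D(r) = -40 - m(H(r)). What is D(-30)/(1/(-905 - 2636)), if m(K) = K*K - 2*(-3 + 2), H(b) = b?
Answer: 3335622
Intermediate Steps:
m(K) = 2 + K² (m(K) = K² - 2*(-1) = K² + 2 = 2 + K²)
D(r) = -42 - r² (D(r) = -40 - (2 + r²) = -40 + (-2 - r²) = -42 - r²)
D(-30)/(1/(-905 - 2636)) = (-42 - 1*(-30)²)/(1/(-905 - 2636)) = (-42 - 1*900)/(1/(-3541)) = (-42 - 900)/(-1/3541) = -942*(-3541) = 3335622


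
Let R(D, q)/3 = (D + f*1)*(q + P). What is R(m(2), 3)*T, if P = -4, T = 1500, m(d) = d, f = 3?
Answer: -22500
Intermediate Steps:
R(D, q) = 3*(-4 + q)*(3 + D) (R(D, q) = 3*((D + 3*1)*(q - 4)) = 3*((D + 3)*(-4 + q)) = 3*((3 + D)*(-4 + q)) = 3*((-4 + q)*(3 + D)) = 3*(-4 + q)*(3 + D))
R(m(2), 3)*T = (-36 - 12*2 + 9*3 + 3*2*3)*1500 = (-36 - 24 + 27 + 18)*1500 = -15*1500 = -22500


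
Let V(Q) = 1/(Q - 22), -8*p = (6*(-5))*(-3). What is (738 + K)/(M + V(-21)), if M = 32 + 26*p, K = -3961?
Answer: 277178/22405 ≈ 12.371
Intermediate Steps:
p = -45/4 (p = -6*(-5)*(-3)/8 = -(-15)*(-3)/4 = -⅛*90 = -45/4 ≈ -11.250)
M = -521/2 (M = 32 + 26*(-45/4) = 32 - 585/2 = -521/2 ≈ -260.50)
V(Q) = 1/(-22 + Q)
(738 + K)/(M + V(-21)) = (738 - 3961)/(-521/2 + 1/(-22 - 21)) = -3223/(-521/2 + 1/(-43)) = -3223/(-521/2 - 1/43) = -3223/(-22405/86) = -3223*(-86/22405) = 277178/22405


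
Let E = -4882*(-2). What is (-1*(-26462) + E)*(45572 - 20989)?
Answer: 890543758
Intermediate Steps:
E = 9764
(-1*(-26462) + E)*(45572 - 20989) = (-1*(-26462) + 9764)*(45572 - 20989) = (26462 + 9764)*24583 = 36226*24583 = 890543758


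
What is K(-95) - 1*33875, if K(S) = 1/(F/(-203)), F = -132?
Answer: -4471297/132 ≈ -33873.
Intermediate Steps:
K(S) = 203/132 (K(S) = 1/(-132/(-203)) = 1/(-132*(-1/203)) = 1/(132/203) = 203/132)
K(-95) - 1*33875 = 203/132 - 1*33875 = 203/132 - 33875 = -4471297/132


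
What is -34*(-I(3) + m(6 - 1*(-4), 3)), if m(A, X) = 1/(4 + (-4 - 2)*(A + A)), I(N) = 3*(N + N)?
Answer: 35513/58 ≈ 612.29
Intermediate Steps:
I(N) = 6*N (I(N) = 3*(2*N) = 6*N)
m(A, X) = 1/(4 - 12*A)
-34*(-I(3) + m(6 - 1*(-4), 3)) = -34*(-6*3 - 1/(-4 + 12*(6 - 1*(-4)))) = -34*(-1*18 - 1/(-4 + 12*(6 + 4))) = -34*(-18 - 1/(-4 + 12*10)) = -34*(-18 - 1/(-4 + 120)) = -34*(-18 - 1/116) = -34*(-2089/116) = 35513/58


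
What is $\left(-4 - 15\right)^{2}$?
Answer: $361$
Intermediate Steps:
$\left(-4 - 15\right)^{2} = \left(-19\right)^{2} = 361$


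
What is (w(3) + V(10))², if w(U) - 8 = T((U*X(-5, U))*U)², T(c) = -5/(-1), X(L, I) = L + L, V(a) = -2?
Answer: 961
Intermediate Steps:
X(L, I) = 2*L
T(c) = 5 (T(c) = -5*(-1) = 5)
w(U) = 33 (w(U) = 8 + 5² = 8 + 25 = 33)
(w(3) + V(10))² = (33 - 2)² = 31² = 961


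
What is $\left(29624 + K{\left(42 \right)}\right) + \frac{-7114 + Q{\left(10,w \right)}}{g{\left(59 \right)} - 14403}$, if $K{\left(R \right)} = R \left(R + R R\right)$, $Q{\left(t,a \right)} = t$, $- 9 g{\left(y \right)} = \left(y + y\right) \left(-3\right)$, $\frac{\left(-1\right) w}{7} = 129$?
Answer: $\frac{4545087628}{43091} \approx 1.0548 \cdot 10^{5}$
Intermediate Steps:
$w = -903$ ($w = \left(-7\right) 129 = -903$)
$g{\left(y \right)} = \frac{2 y}{3}$ ($g{\left(y \right)} = - \frac{\left(y + y\right) \left(-3\right)}{9} = - \frac{2 y \left(-3\right)}{9} = - \frac{\left(-6\right) y}{9} = \frac{2 y}{3}$)
$K{\left(R \right)} = R \left(R + R^{2}\right)$
$\left(29624 + K{\left(42 \right)}\right) + \frac{-7114 + Q{\left(10,w \right)}}{g{\left(59 \right)} - 14403} = \left(29624 + 42^{2} \left(1 + 42\right)\right) + \frac{-7114 + 10}{\frac{2}{3} \cdot 59 - 14403} = \left(29624 + 1764 \cdot 43\right) - \frac{7104}{\frac{118}{3} - 14403} = \left(29624 + 75852\right) - \frac{7104}{- \frac{43091}{3}} = 105476 - - \frac{21312}{43091} = 105476 + \frac{21312}{43091} = \frac{4545087628}{43091}$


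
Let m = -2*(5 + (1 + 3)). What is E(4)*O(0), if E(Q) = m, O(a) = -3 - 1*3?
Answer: 108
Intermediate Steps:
O(a) = -6 (O(a) = -3 - 3 = -6)
m = -18 (m = -2*(5 + 4) = -2*9 = -18)
E(Q) = -18
E(4)*O(0) = -18*(-6) = 108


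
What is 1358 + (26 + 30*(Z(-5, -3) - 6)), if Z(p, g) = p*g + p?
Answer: 1504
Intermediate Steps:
Z(p, g) = p + g*p (Z(p, g) = g*p + p = p + g*p)
1358 + (26 + 30*(Z(-5, -3) - 6)) = 1358 + (26 + 30*(-5*(1 - 3) - 6)) = 1358 + (26 + 30*(-5*(-2) - 6)) = 1358 + (26 + 30*(10 - 6)) = 1358 + (26 + 30*4) = 1358 + (26 + 120) = 1358 + 146 = 1504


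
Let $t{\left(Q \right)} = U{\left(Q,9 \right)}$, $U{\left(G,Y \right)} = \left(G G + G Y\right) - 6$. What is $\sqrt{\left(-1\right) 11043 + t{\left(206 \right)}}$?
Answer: $\sqrt{33241} \approx 182.32$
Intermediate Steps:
$U{\left(G,Y \right)} = -6 + G^{2} + G Y$ ($U{\left(G,Y \right)} = \left(G^{2} + G Y\right) - 6 = -6 + G^{2} + G Y$)
$t{\left(Q \right)} = -6 + Q^{2} + 9 Q$ ($t{\left(Q \right)} = -6 + Q^{2} + Q 9 = -6 + Q^{2} + 9 Q$)
$\sqrt{\left(-1\right) 11043 + t{\left(206 \right)}} = \sqrt{\left(-1\right) 11043 + \left(-6 + 206^{2} + 9 \cdot 206\right)} = \sqrt{-11043 + \left(-6 + 42436 + 1854\right)} = \sqrt{-11043 + 44284} = \sqrt{33241}$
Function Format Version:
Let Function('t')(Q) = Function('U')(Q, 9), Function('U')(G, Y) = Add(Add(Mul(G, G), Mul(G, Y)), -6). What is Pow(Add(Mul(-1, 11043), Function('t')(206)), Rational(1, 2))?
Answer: Pow(33241, Rational(1, 2)) ≈ 182.32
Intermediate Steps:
Function('U')(G, Y) = Add(-6, Pow(G, 2), Mul(G, Y)) (Function('U')(G, Y) = Add(Add(Pow(G, 2), Mul(G, Y)), -6) = Add(-6, Pow(G, 2), Mul(G, Y)))
Function('t')(Q) = Add(-6, Pow(Q, 2), Mul(9, Q)) (Function('t')(Q) = Add(-6, Pow(Q, 2), Mul(Q, 9)) = Add(-6, Pow(Q, 2), Mul(9, Q)))
Pow(Add(Mul(-1, 11043), Function('t')(206)), Rational(1, 2)) = Pow(Add(Mul(-1, 11043), Add(-6, Pow(206, 2), Mul(9, 206))), Rational(1, 2)) = Pow(Add(-11043, Add(-6, 42436, 1854)), Rational(1, 2)) = Pow(Add(-11043, 44284), Rational(1, 2)) = Pow(33241, Rational(1, 2))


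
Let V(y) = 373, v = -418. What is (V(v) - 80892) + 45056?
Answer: -35463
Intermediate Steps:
(V(v) - 80892) + 45056 = (373 - 80892) + 45056 = -80519 + 45056 = -35463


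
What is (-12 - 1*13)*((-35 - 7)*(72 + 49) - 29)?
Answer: 127775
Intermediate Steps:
(-12 - 1*13)*((-35 - 7)*(72 + 49) - 29) = (-12 - 13)*(-42*121 - 29) = -25*(-5082 - 29) = -25*(-5111) = 127775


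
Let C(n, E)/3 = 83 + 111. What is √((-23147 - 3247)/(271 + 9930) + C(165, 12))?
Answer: 6*√164183/101 ≈ 24.071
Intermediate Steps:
C(n, E) = 582 (C(n, E) = 3*(83 + 111) = 3*194 = 582)
√((-23147 - 3247)/(271 + 9930) + C(165, 12)) = √((-23147 - 3247)/(271 + 9930) + 582) = √(-26394/10201 + 582) = √(5910588/10201) = 6*√164183/101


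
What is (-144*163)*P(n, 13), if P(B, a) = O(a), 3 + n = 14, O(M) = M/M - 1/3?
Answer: -15648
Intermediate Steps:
O(M) = ⅔ (O(M) = 1 - 1*⅓ = 1 - ⅓ = ⅔)
n = 11 (n = -3 + 14 = 11)
P(B, a) = ⅔
(-144*163)*P(n, 13) = -144*163*(⅔) = -23472*⅔ = -15648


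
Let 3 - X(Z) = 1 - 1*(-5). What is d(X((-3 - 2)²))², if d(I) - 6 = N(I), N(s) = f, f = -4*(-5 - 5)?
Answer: 2116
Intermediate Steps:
f = 40 (f = -4*(-10) = 40)
X(Z) = -3 (X(Z) = 3 - (1 - 1*(-5)) = 3 - (1 + 5) = 3 - 1*6 = 3 - 6 = -3)
N(s) = 40
d(I) = 46 (d(I) = 6 + 40 = 46)
d(X((-3 - 2)²))² = 46² = 2116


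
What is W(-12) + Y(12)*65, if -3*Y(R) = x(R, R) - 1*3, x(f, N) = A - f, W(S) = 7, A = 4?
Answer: 736/3 ≈ 245.33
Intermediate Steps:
x(f, N) = 4 - f
Y(R) = -1/3 + R/3 (Y(R) = -((4 - R) - 1*3)/3 = -((4 - R) - 3)/3 = -(1 - R)/3 = -1/3 + R/3)
W(-12) + Y(12)*65 = 7 + (-1/3 + (1/3)*12)*65 = 7 + (-1/3 + 4)*65 = 7 + (11/3)*65 = 7 + 715/3 = 736/3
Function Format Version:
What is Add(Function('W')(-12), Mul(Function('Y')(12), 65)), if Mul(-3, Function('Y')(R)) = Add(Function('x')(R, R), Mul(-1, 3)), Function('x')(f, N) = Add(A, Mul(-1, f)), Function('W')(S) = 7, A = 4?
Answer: Rational(736, 3) ≈ 245.33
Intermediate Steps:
Function('x')(f, N) = Add(4, Mul(-1, f))
Function('Y')(R) = Add(Rational(-1, 3), Mul(Rational(1, 3), R)) (Function('Y')(R) = Mul(Rational(-1, 3), Add(Add(4, Mul(-1, R)), Mul(-1, 3))) = Mul(Rational(-1, 3), Add(Add(4, Mul(-1, R)), -3)) = Mul(Rational(-1, 3), Add(1, Mul(-1, R))) = Add(Rational(-1, 3), Mul(Rational(1, 3), R)))
Add(Function('W')(-12), Mul(Function('Y')(12), 65)) = Add(7, Mul(Add(Rational(-1, 3), Mul(Rational(1, 3), 12)), 65)) = Add(7, Mul(Add(Rational(-1, 3), 4), 65)) = Add(7, Mul(Rational(11, 3), 65)) = Add(7, Rational(715, 3)) = Rational(736, 3)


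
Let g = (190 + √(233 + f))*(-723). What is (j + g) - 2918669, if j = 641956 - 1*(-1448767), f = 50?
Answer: -965316 - 723*√283 ≈ -9.7748e+5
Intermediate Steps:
j = 2090723 (j = 641956 + 1448767 = 2090723)
g = -137370 - 723*√283 (g = (190 + √(233 + 50))*(-723) = (190 + √283)*(-723) = -137370 - 723*√283 ≈ -1.4953e+5)
(j + g) - 2918669 = (2090723 + (-137370 - 723*√283)) - 2918669 = (1953353 - 723*√283) - 2918669 = -965316 - 723*√283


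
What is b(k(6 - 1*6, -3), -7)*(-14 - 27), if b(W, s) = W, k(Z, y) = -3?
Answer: 123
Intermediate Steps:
b(k(6 - 1*6, -3), -7)*(-14 - 27) = -3*(-14 - 27) = -3*(-41) = 123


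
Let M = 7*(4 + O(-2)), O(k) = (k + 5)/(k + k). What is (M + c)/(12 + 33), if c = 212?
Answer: 313/60 ≈ 5.2167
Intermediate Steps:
O(k) = (5 + k)/(2*k) (O(k) = (5 + k)/((2*k)) = (5 + k)*(1/(2*k)) = (5 + k)/(2*k))
M = 91/4 (M = 7*(4 + (1/2)*(5 - 2)/(-2)) = 7*(4 + (1/2)*(-1/2)*3) = 7*(4 - 3/4) = 7*(13/4) = 91/4 ≈ 22.750)
(M + c)/(12 + 33) = (91/4 + 212)/(12 + 33) = (939/4)/45 = (939/4)*(1/45) = 313/60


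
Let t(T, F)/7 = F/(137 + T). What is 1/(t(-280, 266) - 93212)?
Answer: -143/13331178 ≈ -1.0727e-5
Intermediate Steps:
t(T, F) = 7*F/(137 + T) (t(T, F) = 7*(F/(137 + T)) = 7*F/(137 + T))
1/(t(-280, 266) - 93212) = 1/(7*266/(137 - 280) - 93212) = 1/(7*266/(-143) - 93212) = 1/(7*266*(-1/143) - 93212) = 1/(-1862/143 - 93212) = 1/(-13331178/143) = -143/13331178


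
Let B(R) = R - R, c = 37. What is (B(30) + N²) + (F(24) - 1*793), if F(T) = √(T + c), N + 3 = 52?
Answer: 1608 + √61 ≈ 1615.8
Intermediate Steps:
N = 49 (N = -3 + 52 = 49)
F(T) = √(37 + T) (F(T) = √(T + 37) = √(37 + T))
B(R) = 0
(B(30) + N²) + (F(24) - 1*793) = (0 + 49²) + (√(37 + 24) - 1*793) = (0 + 2401) + (√61 - 793) = 2401 + (-793 + √61) = 1608 + √61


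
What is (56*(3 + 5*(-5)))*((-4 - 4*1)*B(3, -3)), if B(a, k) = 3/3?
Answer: 9856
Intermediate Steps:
B(a, k) = 1 (B(a, k) = 3*(1/3) = 1)
(56*(3 + 5*(-5)))*((-4 - 4*1)*B(3, -3)) = (56*(3 + 5*(-5)))*((-4 - 4*1)*1) = (56*(3 - 25))*((-4 - 4)*1) = (56*(-22))*(-8*1) = -1232*(-8) = 9856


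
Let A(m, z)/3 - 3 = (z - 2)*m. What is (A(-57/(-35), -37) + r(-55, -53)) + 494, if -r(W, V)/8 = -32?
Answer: 19896/35 ≈ 568.46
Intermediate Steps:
A(m, z) = 9 + 3*m*(-2 + z) (A(m, z) = 9 + 3*((z - 2)*m) = 9 + 3*((-2 + z)*m) = 9 + 3*(m*(-2 + z)) = 9 + 3*m*(-2 + z))
r(W, V) = 256 (r(W, V) = -8*(-32) = 256)
(A(-57/(-35), -37) + r(-55, -53)) + 494 = ((9 - (-342)/(-35) + 3*(-57/(-35))*(-37)) + 256) + 494 = ((9 - (-342)*(-1)/35 + 3*(-57*(-1/35))*(-37)) + 256) + 494 = ((9 - 6*57/35 + 3*(57/35)*(-37)) + 256) + 494 = ((9 - 342/35 - 6327/35) + 256) + 494 = (-6354/35 + 256) + 494 = 2606/35 + 494 = 19896/35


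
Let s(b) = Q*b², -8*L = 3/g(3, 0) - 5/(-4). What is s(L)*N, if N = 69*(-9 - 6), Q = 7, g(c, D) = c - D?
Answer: -586845/1024 ≈ -573.09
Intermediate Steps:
L = -9/32 (L = -(3/(3 - 1*0) - 5/(-4))/8 = -(3/(3 + 0) - 5*(-¼))/8 = -(3/3 + 5/4)/8 = -(3*(⅓) + 5/4)/8 = -(1 + 5/4)/8 = -⅛*9/4 = -9/32 ≈ -0.28125)
s(b) = 7*b²
N = -1035 (N = 69*(-15) = -1035)
s(L)*N = (7*(-9/32)²)*(-1035) = (7*(81/1024))*(-1035) = (567/1024)*(-1035) = -586845/1024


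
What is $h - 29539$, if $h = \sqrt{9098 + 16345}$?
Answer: $-29539 + 3 \sqrt{2827} \approx -29380.0$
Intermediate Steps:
$h = 3 \sqrt{2827}$ ($h = \sqrt{25443} = 3 \sqrt{2827} \approx 159.51$)
$h - 29539 = 3 \sqrt{2827} - 29539 = -29539 + 3 \sqrt{2827}$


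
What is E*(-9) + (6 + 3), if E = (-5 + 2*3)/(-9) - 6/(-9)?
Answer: 4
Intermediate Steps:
E = 5/9 (E = (-5 + 6)*(-1/9) - 6*(-1/9) = 1*(-1/9) + 2/3 = -1/9 + 2/3 = 5/9 ≈ 0.55556)
E*(-9) + (6 + 3) = (5/9)*(-9) + (6 + 3) = -5 + 9 = 4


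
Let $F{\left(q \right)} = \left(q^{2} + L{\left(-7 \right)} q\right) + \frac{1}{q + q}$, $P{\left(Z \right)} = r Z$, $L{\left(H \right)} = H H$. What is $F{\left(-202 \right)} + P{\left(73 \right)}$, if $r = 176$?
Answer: $\frac{17676615}{404} \approx 43754.0$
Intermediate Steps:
$L{\left(H \right)} = H^{2}$
$P{\left(Z \right)} = 176 Z$
$F{\left(q \right)} = q^{2} + \frac{1}{2 q} + 49 q$ ($F{\left(q \right)} = \left(q^{2} + \left(-7\right)^{2} q\right) + \frac{1}{q + q} = \left(q^{2} + 49 q\right) + \frac{1}{2 q} = q^{2} + \frac{1}{2 q} + 49 q$)
$F{\left(-202 \right)} + P{\left(73 \right)} = \left(\left(-202\right)^{2} + \frac{1}{2 \left(-202\right)} + 49 \left(-202\right)\right) + 176 \cdot 73 = \left(40804 + \frac{1}{2} \left(- \frac{1}{202}\right) - 9898\right) + 12848 = \left(40804 - \frac{1}{404} - 9898\right) + 12848 = \frac{12486023}{404} + 12848 = \frac{17676615}{404}$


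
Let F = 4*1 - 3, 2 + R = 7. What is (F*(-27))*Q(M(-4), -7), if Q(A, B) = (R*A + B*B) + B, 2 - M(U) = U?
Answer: -1944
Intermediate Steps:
R = 5 (R = -2 + 7 = 5)
M(U) = 2 - U
Q(A, B) = B + B**2 + 5*A (Q(A, B) = (5*A + B*B) + B = (5*A + B**2) + B = (B**2 + 5*A) + B = B + B**2 + 5*A)
F = 1 (F = 4 - 3 = 1)
(F*(-27))*Q(M(-4), -7) = (1*(-27))*(-7 + (-7)**2 + 5*(2 - 1*(-4))) = -27*(-7 + 49 + 5*(2 + 4)) = -27*(-7 + 49 + 5*6) = -27*(-7 + 49 + 30) = -27*72 = -1944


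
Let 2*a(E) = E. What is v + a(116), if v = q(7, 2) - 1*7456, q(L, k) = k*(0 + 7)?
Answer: -7384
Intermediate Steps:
q(L, k) = 7*k (q(L, k) = k*7 = 7*k)
a(E) = E/2
v = -7442 (v = 7*2 - 1*7456 = 14 - 7456 = -7442)
v + a(116) = -7442 + (½)*116 = -7442 + 58 = -7384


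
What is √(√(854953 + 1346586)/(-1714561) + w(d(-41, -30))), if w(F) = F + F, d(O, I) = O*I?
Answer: √(7231709779893660 - 1714561*√2201539)/1714561 ≈ 49.598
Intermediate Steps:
d(O, I) = I*O
w(F) = 2*F
√(√(854953 + 1346586)/(-1714561) + w(d(-41, -30))) = √(√(854953 + 1346586)/(-1714561) + 2*(-30*(-41))) = √(√2201539*(-1/1714561) + 2*1230) = √(-√2201539/1714561 + 2460) = √(2460 - √2201539/1714561)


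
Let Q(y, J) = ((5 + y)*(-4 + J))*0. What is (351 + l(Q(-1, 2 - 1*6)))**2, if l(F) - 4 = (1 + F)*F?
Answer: 126025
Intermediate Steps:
Q(y, J) = 0 (Q(y, J) = ((-4 + J)*(5 + y))*0 = 0)
l(F) = 4 + F*(1 + F) (l(F) = 4 + (1 + F)*F = 4 + F*(1 + F))
(351 + l(Q(-1, 2 - 1*6)))**2 = (351 + (4 + 0 + 0**2))**2 = (351 + (4 + 0 + 0))**2 = (351 + 4)**2 = 355**2 = 126025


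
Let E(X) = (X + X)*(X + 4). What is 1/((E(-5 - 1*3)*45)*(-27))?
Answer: -1/77760 ≈ -1.2860e-5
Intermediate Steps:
E(X) = 2*X*(4 + X) (E(X) = (2*X)*(4 + X) = 2*X*(4 + X))
1/((E(-5 - 1*3)*45)*(-27)) = 1/(((2*(-5 - 1*3)*(4 + (-5 - 1*3)))*45)*(-27)) = 1/(((2*(-5 - 3)*(4 + (-5 - 3)))*45)*(-27)) = 1/(((2*(-8)*(4 - 8))*45)*(-27)) = 1/(((2*(-8)*(-4))*45)*(-27)) = 1/((64*45)*(-27)) = 1/(2880*(-27)) = 1/(-77760) = -1/77760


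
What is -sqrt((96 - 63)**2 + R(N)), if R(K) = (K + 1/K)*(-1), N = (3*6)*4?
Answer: -sqrt(146446)/12 ≈ -31.890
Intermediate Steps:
N = 72 (N = 18*4 = 72)
R(K) = -K - 1/K
-sqrt((96 - 63)**2 + R(N)) = -sqrt((96 - 63)**2 + (-1*72 - 1/72)) = -sqrt(33**2 + (-72 - 1*1/72)) = -sqrt(1089 + (-72 - 1/72)) = -sqrt(1089 - 5185/72) = -sqrt(73223/72) = -sqrt(146446)/12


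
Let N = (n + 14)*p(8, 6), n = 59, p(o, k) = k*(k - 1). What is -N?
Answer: -2190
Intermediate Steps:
p(o, k) = k*(-1 + k)
N = 2190 (N = (59 + 14)*(6*(-1 + 6)) = 73*(6*5) = 73*30 = 2190)
-N = -1*2190 = -2190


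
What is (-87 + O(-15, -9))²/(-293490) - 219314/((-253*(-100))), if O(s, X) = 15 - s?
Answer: -179024071/20625825 ≈ -8.6796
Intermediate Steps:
(-87 + O(-15, -9))²/(-293490) - 219314/((-253*(-100))) = (-87 + (15 - 1*(-15)))²/(-293490) - 219314/((-253*(-100))) = (-87 + (15 + 15))²*(-1/293490) - 219314/25300 = (-87 + 30)²*(-1/293490) - 219314*1/25300 = (-57)²*(-1/293490) - 109657/12650 = 3249*(-1/293490) - 109657/12650 = -361/32610 - 109657/12650 = -179024071/20625825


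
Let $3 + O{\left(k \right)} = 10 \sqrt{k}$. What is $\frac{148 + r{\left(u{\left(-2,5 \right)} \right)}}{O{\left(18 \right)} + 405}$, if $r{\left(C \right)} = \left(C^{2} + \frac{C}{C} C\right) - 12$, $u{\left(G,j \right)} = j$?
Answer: $\frac{5561}{13317} - \frac{415 \sqrt{2}}{13317} \approx 0.37352$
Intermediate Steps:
$O{\left(k \right)} = -3 + 10 \sqrt{k}$
$r{\left(C \right)} = -12 + C + C^{2}$ ($r{\left(C \right)} = \left(C^{2} + 1 C\right) - 12 = \left(C^{2} + C\right) - 12 = \left(C + C^{2}\right) - 12 = -12 + C + C^{2}$)
$\frac{148 + r{\left(u{\left(-2,5 \right)} \right)}}{O{\left(18 \right)} + 405} = \frac{148 + \left(-12 + 5 + 5^{2}\right)}{\left(-3 + 10 \sqrt{18}\right) + 405} = \frac{148 + \left(-12 + 5 + 25\right)}{\left(-3 + 10 \cdot 3 \sqrt{2}\right) + 405} = \frac{148 + 18}{\left(-3 + 30 \sqrt{2}\right) + 405} = \frac{166}{402 + 30 \sqrt{2}}$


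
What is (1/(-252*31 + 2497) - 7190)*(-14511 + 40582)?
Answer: -996299380421/5315 ≈ -1.8745e+8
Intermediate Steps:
(1/(-252*31 + 2497) - 7190)*(-14511 + 40582) = (1/(-7812 + 2497) - 7190)*26071 = (1/(-5315) - 7190)*26071 = (-1/5315 - 7190)*26071 = -38214851/5315*26071 = -996299380421/5315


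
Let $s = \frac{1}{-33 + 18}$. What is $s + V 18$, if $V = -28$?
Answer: $- \frac{7561}{15} \approx -504.07$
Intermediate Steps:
$s = - \frac{1}{15}$ ($s = \frac{1}{-15} = - \frac{1}{15} \approx -0.066667$)
$s + V 18 = - \frac{1}{15} - 504 = - \frac{7561}{15}$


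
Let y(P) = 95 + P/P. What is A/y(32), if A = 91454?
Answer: 45727/48 ≈ 952.65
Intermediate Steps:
y(P) = 96 (y(P) = 95 + 1 = 96)
A/y(32) = 91454/96 = 91454*(1/96) = 45727/48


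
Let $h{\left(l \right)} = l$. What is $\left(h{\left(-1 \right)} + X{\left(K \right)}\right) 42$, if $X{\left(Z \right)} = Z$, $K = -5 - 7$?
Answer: $-546$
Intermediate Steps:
$K = -12$ ($K = -5 - 7 = -12$)
$\left(h{\left(-1 \right)} + X{\left(K \right)}\right) 42 = \left(-1 - 12\right) 42 = \left(-13\right) 42 = -546$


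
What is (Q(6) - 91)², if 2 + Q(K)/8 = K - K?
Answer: 11449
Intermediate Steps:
Q(K) = -16 (Q(K) = -16 + 8*(K - K) = -16 + 8*0 = -16 + 0 = -16)
(Q(6) - 91)² = (-16 - 91)² = (-107)² = 11449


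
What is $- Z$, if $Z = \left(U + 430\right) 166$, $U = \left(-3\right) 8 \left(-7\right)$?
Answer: $-99268$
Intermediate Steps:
$U = 168$ ($U = \left(-24\right) \left(-7\right) = 168$)
$Z = 99268$ ($Z = \left(168 + 430\right) 166 = 598 \cdot 166 = 99268$)
$- Z = \left(-1\right) 99268 = -99268$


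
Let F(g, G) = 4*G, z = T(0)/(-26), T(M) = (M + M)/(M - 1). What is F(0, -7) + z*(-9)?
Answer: -28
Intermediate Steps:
T(M) = 2*M/(-1 + M) (T(M) = (2*M)/(-1 + M) = 2*M/(-1 + M))
z = 0 (z = (2*0/(-1 + 0))/(-26) = (2*0/(-1))*(-1/26) = (2*0*(-1))*(-1/26) = 0*(-1/26) = 0)
F(0, -7) + z*(-9) = 4*(-7) + 0*(-9) = -28 + 0 = -28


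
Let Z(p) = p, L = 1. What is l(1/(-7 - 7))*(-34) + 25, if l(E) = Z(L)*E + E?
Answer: 209/7 ≈ 29.857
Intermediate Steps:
l(E) = 2*E (l(E) = 1*E + E = E + E = 2*E)
l(1/(-7 - 7))*(-34) + 25 = (2/(-7 - 7))*(-34) + 25 = (2/(-14))*(-34) + 25 = (2*(-1/14))*(-34) + 25 = -⅐*(-34) + 25 = 34/7 + 25 = 209/7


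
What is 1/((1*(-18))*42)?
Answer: -1/756 ≈ -0.0013228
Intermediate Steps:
1/((1*(-18))*42) = 1/(-18*42) = 1/(-756) = -1/756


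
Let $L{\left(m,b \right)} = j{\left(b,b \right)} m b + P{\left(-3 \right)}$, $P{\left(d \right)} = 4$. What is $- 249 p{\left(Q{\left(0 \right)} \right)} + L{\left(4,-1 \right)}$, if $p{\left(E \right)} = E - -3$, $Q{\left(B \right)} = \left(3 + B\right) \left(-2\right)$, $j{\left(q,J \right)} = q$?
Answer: $755$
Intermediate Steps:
$Q{\left(B \right)} = -6 - 2 B$
$L{\left(m,b \right)} = 4 + m b^{2}$ ($L{\left(m,b \right)} = b m b + 4 = m b^{2} + 4 = 4 + m b^{2}$)
$p{\left(E \right)} = 3 + E$ ($p{\left(E \right)} = E + 3 = 3 + E$)
$- 249 p{\left(Q{\left(0 \right)} \right)} + L{\left(4,-1 \right)} = - 249 \left(3 - 6\right) + \left(4 + 4 \left(-1\right)^{2}\right) = - 249 \left(3 + \left(-6 + 0\right)\right) + \left(4 + 4 \cdot 1\right) = - 249 \left(3 - 6\right) + \left(4 + 4\right) = \left(-249\right) \left(-3\right) + 8 = 747 + 8 = 755$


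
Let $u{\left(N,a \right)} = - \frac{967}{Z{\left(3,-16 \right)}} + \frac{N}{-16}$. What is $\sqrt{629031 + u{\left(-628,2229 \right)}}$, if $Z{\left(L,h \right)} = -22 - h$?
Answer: $\frac{\sqrt{22652331}}{6} \approx 793.24$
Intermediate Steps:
$u{\left(N,a \right)} = \frac{967}{6} - \frac{N}{16}$ ($u{\left(N,a \right)} = - \frac{967}{-22 - -16} + \frac{N}{-16} = - \frac{967}{-22 + 16} + N \left(- \frac{1}{16}\right) = - \frac{967}{-6} - \frac{N}{16} = \left(-967\right) \left(- \frac{1}{6}\right) - \frac{N}{16} = \frac{967}{6} - \frac{N}{16}$)
$\sqrt{629031 + u{\left(-628,2229 \right)}} = \sqrt{629031 + \left(\frac{967}{6} - - \frac{157}{4}\right)} = \sqrt{629031 + \left(\frac{967}{6} + \frac{157}{4}\right)} = \sqrt{629031 + \frac{2405}{12}} = \sqrt{\frac{7550777}{12}} = \frac{\sqrt{22652331}}{6}$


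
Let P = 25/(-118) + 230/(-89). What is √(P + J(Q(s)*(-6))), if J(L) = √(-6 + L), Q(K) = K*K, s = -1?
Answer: √(-308391230 + 220584008*I*√3)/10502 ≈ 0.90985 + 1.9037*I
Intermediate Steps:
P = -29365/10502 (P = 25*(-1/118) + 230*(-1/89) = -25/118 - 230/89 = -29365/10502 ≈ -2.7961)
Q(K) = K²
√(P + J(Q(s)*(-6))) = √(-29365/10502 + √(-6 + (-1)²*(-6))) = √(-29365/10502 + √(-6 + 1*(-6))) = √(-29365/10502 + √(-6 - 6)) = √(-29365/10502 + √(-12)) = √(-29365/10502 + 2*I*√3)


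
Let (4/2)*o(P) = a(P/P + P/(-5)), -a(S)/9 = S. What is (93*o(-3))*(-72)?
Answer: 241056/5 ≈ 48211.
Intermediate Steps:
a(S) = -9*S
o(P) = -9/2 + 9*P/10 (o(P) = (-9*(P/P + P/(-5)))/2 = (-9*(1 + P*(-⅕)))/2 = (-9*(1 - P/5))/2 = (-9 + 9*P/5)/2 = -9/2 + 9*P/10)
(93*o(-3))*(-72) = (93*(-9/2 + (9/10)*(-3)))*(-72) = (93*(-9/2 - 27/10))*(-72) = (93*(-36/5))*(-72) = -3348/5*(-72) = 241056/5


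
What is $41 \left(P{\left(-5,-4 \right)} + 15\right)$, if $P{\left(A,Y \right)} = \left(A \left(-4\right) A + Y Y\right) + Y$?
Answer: $-2993$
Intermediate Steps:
$P{\left(A,Y \right)} = Y + Y^{2} - 4 A^{2}$ ($P{\left(A,Y \right)} = \left(- 4 A A + Y^{2}\right) + Y = \left(- 4 A^{2} + Y^{2}\right) + Y = \left(Y^{2} - 4 A^{2}\right) + Y = Y + Y^{2} - 4 A^{2}$)
$41 \left(P{\left(-5,-4 \right)} + 15\right) = 41 \left(\left(-4 + \left(-4\right)^{2} - 4 \left(-5\right)^{2}\right) + 15\right) = 41 \left(\left(-4 + 16 - 100\right) + 15\right) = 41 \left(-88 + 15\right) = 41 \left(-73\right) = -2993$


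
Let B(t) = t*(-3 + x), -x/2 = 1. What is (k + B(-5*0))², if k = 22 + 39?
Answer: 3721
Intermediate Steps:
x = -2 (x = -2*1 = -2)
B(t) = -5*t (B(t) = t*(-3 - 2) = t*(-5) = -5*t)
k = 61
(k + B(-5*0))² = (61 - (-25)*0)² = (61 - 5*0)² = (61 + 0)² = 61² = 3721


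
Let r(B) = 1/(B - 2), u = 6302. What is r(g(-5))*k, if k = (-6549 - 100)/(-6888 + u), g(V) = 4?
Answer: 6649/1172 ≈ 5.6732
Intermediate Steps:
r(B) = 1/(-2 + B)
k = 6649/586 (k = (-6549 - 100)/(-6888 + 6302) = -6649/(-586) = -6649*(-1/586) = 6649/586 ≈ 11.346)
r(g(-5))*k = (6649/586)/(-2 + 4) = (6649/586)/2 = (1/2)*(6649/586) = 6649/1172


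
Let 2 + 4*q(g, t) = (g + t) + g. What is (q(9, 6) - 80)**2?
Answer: 22201/4 ≈ 5550.3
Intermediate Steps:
q(g, t) = -1/2 + g/2 + t/4 (q(g, t) = -1/2 + ((g + t) + g)/4 = -1/2 + (t + 2*g)/4 = -1/2 + (g/2 + t/4) = -1/2 + g/2 + t/4)
(q(9, 6) - 80)**2 = ((-1/2 + (1/2)*9 + (1/4)*6) - 80)**2 = ((-1/2 + 9/2 + 3/2) - 80)**2 = (11/2 - 80)**2 = (-149/2)**2 = 22201/4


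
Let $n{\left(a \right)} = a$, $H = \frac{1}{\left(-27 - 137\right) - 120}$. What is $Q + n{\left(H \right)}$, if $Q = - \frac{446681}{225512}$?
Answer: $- \frac{31770729}{16011352} \approx -1.9843$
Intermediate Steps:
$H = - \frac{1}{284}$ ($H = \frac{1}{-164 - 120} = \frac{1}{-284} = - \frac{1}{284} \approx -0.0035211$)
$Q = - \frac{446681}{225512}$ ($Q = \left(-446681\right) \frac{1}{225512} = - \frac{446681}{225512} \approx -1.9807$)
$Q + n{\left(H \right)} = - \frac{446681}{225512} - \frac{1}{284} = - \frac{31770729}{16011352}$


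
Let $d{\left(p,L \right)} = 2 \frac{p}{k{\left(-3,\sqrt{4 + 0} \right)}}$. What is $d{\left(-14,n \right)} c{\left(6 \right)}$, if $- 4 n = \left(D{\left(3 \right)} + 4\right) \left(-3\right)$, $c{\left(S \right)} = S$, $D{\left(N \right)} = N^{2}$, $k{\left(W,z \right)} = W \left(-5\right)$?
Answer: $- \frac{56}{5} \approx -11.2$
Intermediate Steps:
$k{\left(W,z \right)} = - 5 W$
$n = \frac{39}{4}$ ($n = - \frac{\left(3^{2} + 4\right) \left(-3\right)}{4} = - \frac{\left(9 + 4\right) \left(-3\right)}{4} = - \frac{13 \left(-3\right)}{4} = \left(- \frac{1}{4}\right) \left(-39\right) = \frac{39}{4} \approx 9.75$)
$d{\left(p,L \right)} = \frac{2 p}{15}$ ($d{\left(p,L \right)} = 2 \frac{p}{\left(-5\right) \left(-3\right)} = 2 \frac{p}{15} = \frac{2 p}{15}$)
$d{\left(-14,n \right)} c{\left(6 \right)} = \frac{2}{15} \left(-14\right) 6 = \left(- \frac{28}{15}\right) 6 = - \frac{56}{5}$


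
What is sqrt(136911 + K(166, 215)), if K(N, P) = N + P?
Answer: 2*sqrt(34323) ≈ 370.53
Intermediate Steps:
sqrt(136911 + K(166, 215)) = sqrt(136911 + (166 + 215)) = sqrt(136911 + 381) = sqrt(137292) = 2*sqrt(34323)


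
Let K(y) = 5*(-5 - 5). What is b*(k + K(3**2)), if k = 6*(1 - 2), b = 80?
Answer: -4480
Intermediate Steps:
k = -6 (k = 6*(-1) = -6)
K(y) = -50 (K(y) = 5*(-10) = -50)
b*(k + K(3**2)) = 80*(-6 - 50) = 80*(-56) = -4480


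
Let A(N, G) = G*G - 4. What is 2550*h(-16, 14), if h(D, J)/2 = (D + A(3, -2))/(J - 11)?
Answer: -27200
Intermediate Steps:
A(N, G) = -4 + G**2 (A(N, G) = G**2 - 4 = -4 + G**2)
h(D, J) = 2*D/(-11 + J) (h(D, J) = 2*((D + (-4 + (-2)**2))/(J - 11)) = 2*((D + (-4 + 4))/(-11 + J)) = 2*((D + 0)/(-11 + J)) = 2*(D/(-11 + J)) = 2*D/(-11 + J))
2550*h(-16, 14) = 2550*(2*(-16)/(-11 + 14)) = 2550*(2*(-16)/3) = 2550*(2*(-16)*(1/3)) = 2550*(-32/3) = -27200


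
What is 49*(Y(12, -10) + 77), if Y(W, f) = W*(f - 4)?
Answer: -4459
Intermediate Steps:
Y(W, f) = W*(-4 + f)
49*(Y(12, -10) + 77) = 49*(12*(-4 - 10) + 77) = 49*(12*(-14) + 77) = 49*(-168 + 77) = 49*(-91) = -4459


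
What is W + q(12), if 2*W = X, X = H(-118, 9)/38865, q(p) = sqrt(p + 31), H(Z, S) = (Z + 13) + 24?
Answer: -27/25910 + sqrt(43) ≈ 6.5564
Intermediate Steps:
H(Z, S) = 37 + Z (H(Z, S) = (13 + Z) + 24 = 37 + Z)
q(p) = sqrt(31 + p)
X = -27/12955 (X = (37 - 118)/38865 = -81*1/38865 = -27/12955 ≈ -0.0020841)
W = -27/25910 (W = (1/2)*(-27/12955) = -27/25910 ≈ -0.0010421)
W + q(12) = -27/25910 + sqrt(31 + 12) = -27/25910 + sqrt(43)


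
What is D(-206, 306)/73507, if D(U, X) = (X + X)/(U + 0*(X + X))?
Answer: -306/7571221 ≈ -4.0416e-5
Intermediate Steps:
D(U, X) = 2*X/U (D(U, X) = (2*X)/(U + 0*(2*X)) = (2*X)/(U + 0) = (2*X)/U = 2*X/U)
D(-206, 306)/73507 = (2*306/(-206))/73507 = (2*306*(-1/206))*(1/73507) = -306/103*1/73507 = -306/7571221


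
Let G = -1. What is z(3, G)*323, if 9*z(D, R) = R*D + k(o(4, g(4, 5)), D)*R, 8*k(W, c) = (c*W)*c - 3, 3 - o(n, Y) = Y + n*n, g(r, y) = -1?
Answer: 9367/24 ≈ 390.29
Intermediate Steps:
o(n, Y) = 3 - Y - n² (o(n, Y) = 3 - (Y + n*n) = 3 - (Y + n²) = 3 + (-Y - n²) = 3 - Y - n²)
k(W, c) = -3/8 + W*c²/8 (k(W, c) = ((c*W)*c - 3)/8 = ((W*c)*c - 3)/8 = (W*c² - 3)/8 = (-3 + W*c²)/8 = -3/8 + W*c²/8)
z(D, R) = D*R/9 + R*(-3/8 - 3*D²/2)/9 (z(D, R) = (R*D + (-3/8 + (3 - 1*(-1) - 1*4²)*D²/8)*R)/9 = (D*R + (-3/8 + (3 + 1 - 1*16)*D²/8)*R)/9 = (D*R + (-3/8 + (3 + 1 - 16)*D²/8)*R)/9 = (D*R + (-3/8 + (⅛)*(-12)*D²)*R)/9 = (D*R + (-3/8 - 3*D²/2)*R)/9 = (D*R + R*(-3/8 - 3*D²/2))/9 = D*R/9 + R*(-3/8 - 3*D²/2)/9)
z(3, G)*323 = ((1/72)*(-1)*(-3 - 12*3² + 8*3))*323 = ((1/72)*(-1)*(-3 - 12*9 + 24))*323 = ((1/72)*(-1)*(-3 - 108 + 24))*323 = ((1/72)*(-1)*(-87))*323 = (29/24)*323 = 9367/24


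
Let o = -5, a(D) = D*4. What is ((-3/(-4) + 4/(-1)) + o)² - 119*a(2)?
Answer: -14143/16 ≈ -883.94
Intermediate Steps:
a(D) = 4*D
((-3/(-4) + 4/(-1)) + o)² - 119*a(2) = ((-3/(-4) + 4/(-1)) - 5)² - 476*2 = ((-3*(-¼) + 4*(-1)) - 5)² - 119*8 = ((¾ - 4) - 5)² - 952 = (-13/4 - 5)² - 952 = (-33/4)² - 952 = 1089/16 - 952 = -14143/16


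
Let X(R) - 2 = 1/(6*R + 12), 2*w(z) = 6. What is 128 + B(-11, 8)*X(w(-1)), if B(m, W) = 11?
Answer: 4511/30 ≈ 150.37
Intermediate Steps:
w(z) = 3 (w(z) = (½)*6 = 3)
X(R) = 2 + 1/(12 + 6*R) (X(R) = 2 + 1/(6*R + 12) = 2 + 1/(12 + 6*R))
128 + B(-11, 8)*X(w(-1)) = 128 + 11*((25 + 12*3)/(6*(2 + 3))) = 128 + 11*((⅙)*(25 + 36)/5) = 128 + 11*((⅙)*(⅕)*61) = 128 + 11*(61/30) = 128 + 671/30 = 4511/30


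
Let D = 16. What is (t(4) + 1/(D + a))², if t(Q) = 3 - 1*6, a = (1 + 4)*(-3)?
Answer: 4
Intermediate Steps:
a = -15 (a = 5*(-3) = -15)
t(Q) = -3 (t(Q) = 3 - 6 = -3)
(t(4) + 1/(D + a))² = (-3 + 1/(16 - 15))² = (-3 + 1/1)² = (-3 + 1)² = (-2)² = 4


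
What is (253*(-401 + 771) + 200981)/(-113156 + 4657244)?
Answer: 98197/1514696 ≈ 0.064829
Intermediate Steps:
(253*(-401 + 771) + 200981)/(-113156 + 4657244) = (253*370 + 200981)/4544088 = (93610 + 200981)*(1/4544088) = 294591*(1/4544088) = 98197/1514696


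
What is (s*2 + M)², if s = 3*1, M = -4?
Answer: 4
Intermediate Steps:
s = 3
(s*2 + M)² = (3*2 - 4)² = (6 - 4)² = 2² = 4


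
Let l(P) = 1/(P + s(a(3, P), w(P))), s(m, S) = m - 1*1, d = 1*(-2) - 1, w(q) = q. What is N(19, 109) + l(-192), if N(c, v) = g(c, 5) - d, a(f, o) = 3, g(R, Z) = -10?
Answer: -1331/190 ≈ -7.0053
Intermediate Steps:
d = -3 (d = -2 - 1 = -3)
s(m, S) = -1 + m (s(m, S) = m - 1 = -1 + m)
l(P) = 1/(2 + P) (l(P) = 1/(P + (-1 + 3)) = 1/(P + 2) = 1/(2 + P))
N(c, v) = -7 (N(c, v) = -10 - 1*(-3) = -10 + 3 = -7)
N(19, 109) + l(-192) = -7 + 1/(2 - 192) = -7 + 1/(-190) = -7 - 1/190 = -1331/190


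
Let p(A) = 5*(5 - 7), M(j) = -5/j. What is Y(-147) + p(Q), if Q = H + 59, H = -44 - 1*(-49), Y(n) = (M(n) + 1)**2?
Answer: -192986/21609 ≈ -8.9308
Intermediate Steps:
Y(n) = (1 - 5/n)**2 (Y(n) = (-5/n + 1)**2 = (1 - 5/n)**2)
H = 5 (H = -44 + 49 = 5)
Q = 64 (Q = 5 + 59 = 64)
p(A) = -10 (p(A) = 5*(-2) = -10)
Y(-147) + p(Q) = (-5 - 147)**2/(-147)**2 - 10 = (1/21609)*(-152)**2 - 10 = (1/21609)*23104 - 10 = 23104/21609 - 10 = -192986/21609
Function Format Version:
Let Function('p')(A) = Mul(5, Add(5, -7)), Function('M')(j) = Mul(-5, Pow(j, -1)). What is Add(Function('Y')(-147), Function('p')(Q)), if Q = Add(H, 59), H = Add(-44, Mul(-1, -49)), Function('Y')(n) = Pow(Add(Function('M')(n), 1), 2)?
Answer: Rational(-192986, 21609) ≈ -8.9308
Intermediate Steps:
Function('Y')(n) = Pow(Add(1, Mul(-5, Pow(n, -1))), 2) (Function('Y')(n) = Pow(Add(Mul(-5, Pow(n, -1)), 1), 2) = Pow(Add(1, Mul(-5, Pow(n, -1))), 2))
H = 5 (H = Add(-44, 49) = 5)
Q = 64 (Q = Add(5, 59) = 64)
Function('p')(A) = -10 (Function('p')(A) = Mul(5, -2) = -10)
Add(Function('Y')(-147), Function('p')(Q)) = Add(Mul(Pow(-147, -2), Pow(Add(-5, -147), 2)), -10) = Add(Mul(Rational(1, 21609), Pow(-152, 2)), -10) = Add(Mul(Rational(1, 21609), 23104), -10) = Add(Rational(23104, 21609), -10) = Rational(-192986, 21609)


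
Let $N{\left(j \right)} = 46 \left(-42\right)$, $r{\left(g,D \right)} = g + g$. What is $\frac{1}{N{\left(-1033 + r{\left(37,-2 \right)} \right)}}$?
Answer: $- \frac{1}{1932} \approx -0.0005176$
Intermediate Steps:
$r{\left(g,D \right)} = 2 g$
$N{\left(j \right)} = -1932$
$\frac{1}{N{\left(-1033 + r{\left(37,-2 \right)} \right)}} = \frac{1}{-1932} = - \frac{1}{1932}$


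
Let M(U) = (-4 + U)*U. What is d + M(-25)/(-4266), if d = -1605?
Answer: -6847655/4266 ≈ -1605.2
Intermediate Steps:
M(U) = U*(-4 + U)
d + M(-25)/(-4266) = -1605 - 25*(-4 - 25)/(-4266) = -1605 - 25*(-29)*(-1/4266) = -1605 + 725*(-1/4266) = -1605 - 725/4266 = -6847655/4266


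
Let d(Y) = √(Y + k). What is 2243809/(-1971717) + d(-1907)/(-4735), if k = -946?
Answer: -2243809/1971717 - 3*I*√317/4735 ≈ -1.138 - 0.011281*I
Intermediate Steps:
d(Y) = √(-946 + Y) (d(Y) = √(Y - 946) = √(-946 + Y))
2243809/(-1971717) + d(-1907)/(-4735) = 2243809/(-1971717) + √(-946 - 1907)/(-4735) = 2243809*(-1/1971717) + √(-2853)*(-1/4735) = -2243809/1971717 + (3*I*√317)*(-1/4735) = -2243809/1971717 - 3*I*√317/4735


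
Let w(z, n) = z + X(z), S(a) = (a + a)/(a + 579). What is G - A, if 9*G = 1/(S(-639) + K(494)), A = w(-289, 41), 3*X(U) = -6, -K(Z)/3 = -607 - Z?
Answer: 87063427/299187 ≈ 291.00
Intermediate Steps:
K(Z) = 1821 + 3*Z (K(Z) = -3*(-607 - Z) = 1821 + 3*Z)
S(a) = 2*a/(579 + a) (S(a) = (2*a)/(579 + a) = 2*a/(579 + a))
X(U) = -2 (X(U) = (⅓)*(-6) = -2)
w(z, n) = -2 + z (w(z, n) = z - 2 = -2 + z)
A = -291 (A = -2 - 289 = -291)
G = 10/299187 (G = 1/(9*(2*(-639)/(579 - 639) + (1821 + 3*494))) = 1/(9*(2*(-639)/(-60) + (1821 + 1482))) = 1/(9*(2*(-639)*(-1/60) + 3303)) = 1/(9*(213/10 + 3303)) = 1/(9*(33243/10)) = (⅑)*(10/33243) = 10/299187 ≈ 3.3424e-5)
G - A = 10/299187 - 1*(-291) = 10/299187 + 291 = 87063427/299187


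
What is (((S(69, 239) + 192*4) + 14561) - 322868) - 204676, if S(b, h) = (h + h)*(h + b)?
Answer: -364991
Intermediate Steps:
S(b, h) = 2*h*(b + h) (S(b, h) = (2*h)*(b + h) = 2*h*(b + h))
(((S(69, 239) + 192*4) + 14561) - 322868) - 204676 = (((2*239*(69 + 239) + 192*4) + 14561) - 322868) - 204676 = (((2*239*308 + 768) + 14561) - 322868) - 204676 = (((147224 + 768) + 14561) - 322868) - 204676 = ((147992 + 14561) - 322868) - 204676 = (162553 - 322868) - 204676 = -160315 - 204676 = -364991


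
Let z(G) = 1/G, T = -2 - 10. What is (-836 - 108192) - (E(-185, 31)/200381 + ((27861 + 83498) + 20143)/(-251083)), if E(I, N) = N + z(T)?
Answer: -9403575474035711/86249593068 ≈ -1.0903e+5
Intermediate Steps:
T = -12
E(I, N) = -1/12 + N (E(I, N) = N + 1/(-12) = N - 1/12 = -1/12 + N)
(-836 - 108192) - (E(-185, 31)/200381 + ((27861 + 83498) + 20143)/(-251083)) = (-836 - 108192) - ((-1/12 + 31)/200381 + ((27861 + 83498) + 20143)/(-251083)) = -109028 - ((371/12)*(1/200381) + (111359 + 20143)*(-1/251083)) = -109028 - (371/2404572 + 131502*(-1/251083)) = -109028 - (371/2404572 - 18786/35869) = -109028 - 1*(-45158982193/86249593068) = -109028 + 45158982193/86249593068 = -9403575474035711/86249593068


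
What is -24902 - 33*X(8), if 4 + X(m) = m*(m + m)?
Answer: -28994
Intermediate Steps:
X(m) = -4 + 2*m**2 (X(m) = -4 + m*(m + m) = -4 + m*(2*m) = -4 + 2*m**2)
-24902 - 33*X(8) = -24902 - 33*(-4 + 2*8**2) = -24902 - 33*(-4 + 2*64) = -24902 - 33*(-4 + 128) = -24902 - 33*124 = -24902 - 1*4092 = -24902 - 4092 = -28994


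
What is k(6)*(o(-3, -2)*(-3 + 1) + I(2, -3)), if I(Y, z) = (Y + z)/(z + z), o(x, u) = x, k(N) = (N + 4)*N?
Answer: 370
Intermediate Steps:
k(N) = N*(4 + N) (k(N) = (4 + N)*N = N*(4 + N))
I(Y, z) = (Y + z)/(2*z) (I(Y, z) = (Y + z)/((2*z)) = (Y + z)*(1/(2*z)) = (Y + z)/(2*z))
k(6)*(o(-3, -2)*(-3 + 1) + I(2, -3)) = (6*(4 + 6))*(-3*(-3 + 1) + (1/2)*(2 - 3)/(-3)) = (6*10)*(-3*(-2) + (1/2)*(-1/3)*(-1)) = 60*(6 + 1/6) = 60*(37/6) = 370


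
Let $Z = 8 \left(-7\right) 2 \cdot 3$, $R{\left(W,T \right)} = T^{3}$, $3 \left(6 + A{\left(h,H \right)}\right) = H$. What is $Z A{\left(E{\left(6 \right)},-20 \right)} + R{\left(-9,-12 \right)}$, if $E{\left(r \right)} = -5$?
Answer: $2528$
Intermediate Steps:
$A{\left(h,H \right)} = -6 + \frac{H}{3}$
$Z = -336$ ($Z = \left(-56\right) 6 = -336$)
$Z A{\left(E{\left(6 \right)},-20 \right)} + R{\left(-9,-12 \right)} = - 336 \left(-6 + \frac{1}{3} \left(-20\right)\right) + \left(-12\right)^{3} = - 336 \left(-6 - \frac{20}{3}\right) - 1728 = \left(-336\right) \left(- \frac{38}{3}\right) - 1728 = 4256 - 1728 = 2528$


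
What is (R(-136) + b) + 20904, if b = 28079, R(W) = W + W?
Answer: 48711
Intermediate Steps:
R(W) = 2*W
(R(-136) + b) + 20904 = (2*(-136) + 28079) + 20904 = (-272 + 28079) + 20904 = 27807 + 20904 = 48711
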